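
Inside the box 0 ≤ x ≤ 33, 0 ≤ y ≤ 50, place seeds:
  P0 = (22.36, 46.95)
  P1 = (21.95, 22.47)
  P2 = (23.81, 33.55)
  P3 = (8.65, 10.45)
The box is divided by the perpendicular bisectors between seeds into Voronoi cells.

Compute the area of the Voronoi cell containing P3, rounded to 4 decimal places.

Area of P3's cell: 503.1708

1. box [0,33]×[0,50]: [(0, 0) (33, 0) (33, 50) (0, 50)]
2. ⊥bis P3·P0 via (15.505,28.7): [(0, 34.5239) (0, 0) (33, 0) (33, 22.1286)]  |A|=934.7666
3. ⊥bis P3·P1 via (15.3,16.46): [(0, 33.3893) (0, 0) (30.1759, 0)]  |A|=503.7755
4. ⊥bis P3·P2 via (16.23,22): [(1.639, 31.5757) (0, 32.6514) (0, 0) (30.1759, 0)]  |A|=503.1708
5. canonical 4-gon: [(1.639, 31.5757) (0, 32.6514) (0, 0) (30.1759, 0)]
6. shoelace: 503.1708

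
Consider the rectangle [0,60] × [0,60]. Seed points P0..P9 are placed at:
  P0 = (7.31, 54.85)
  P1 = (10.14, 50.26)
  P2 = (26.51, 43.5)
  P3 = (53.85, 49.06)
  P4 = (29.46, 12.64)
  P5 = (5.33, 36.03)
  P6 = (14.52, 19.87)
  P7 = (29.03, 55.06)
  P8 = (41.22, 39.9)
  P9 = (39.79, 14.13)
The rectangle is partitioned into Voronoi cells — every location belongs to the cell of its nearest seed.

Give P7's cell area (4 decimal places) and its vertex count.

1. box [0,60]×[0,60]: [(0, 0) (60, 0) (60, 60) (0, 60)]
2. ⊥bis P7·P0 via (18.17,54.955): [(18.7013, 0) (60, 0) (60, 60) (18.1212, 60)]  |A|=2495.3233
3. ⊥bis P7·P1 via (19.585,52.66): [(18.1371, 58.3581) (32.966, 0) (60, 0) (60, 60) (18.1212, 60)]  |A|=2079.0925
4. ⊥bis P7·P2 via (27.77,49.28): [(18.1371, 58.3581) (20.0143, 50.9707) (60, 42.2541) (60, 60) (18.1212, 60)]  |A|=545.3423
5. ⊥bis P7·P3 via (41.44,52.06): [(18.1371, 58.3581) (20.0143, 50.9707) (40.1173, 46.5884) (43.3594, 60) (18.1212, 60)]  |A|=257.3352
6. ⊥bis P7·P4 via (29.245,33.85): [(18.1371, 58.3581) (20.0143, 50.9707) (40.1173, 46.5884) (43.3594, 60) (18.1212, 60)]  |A|=257.3352
7. ⊥bis P7·P5 via (17.18,45.545): [(18.1371, 58.3581) (20.0143, 50.9707) (40.1173, 46.5884) (43.3594, 60) (18.1212, 60)]  |A|=257.3352
8. ⊥bis P7·P6 via (21.775,37.465): [(18.1371, 58.3581) (20.0143, 50.9707) (40.1173, 46.5884) (43.3594, 60) (18.1212, 60)]  |A|=257.3352
9. ⊥bis P7·P8 via (35.125,47.48): [(18.1371, 58.3581) (20.0143, 50.9707) (35.3174, 47.6347) (41.5894, 52.6779) (43.3594, 60) (18.1212, 60)]  |A|=241.9505
10. ⊥bis P7·P9 via (34.41,34.595): [(18.1371, 58.3581) (20.0143, 50.9707) (35.3174, 47.6347) (41.5894, 52.6779) (43.3594, 60) (18.1212, 60)]  |A|=241.9505
11. canonical 6-gon: [(18.1371, 58.3581) (20.0143, 50.9707) (35.3174, 47.6347) (41.5894, 52.6779) (43.3594, 60) (18.1212, 60)]
12. shoelace: 241.9505

Area of P7's cell: 241.9505 (6 vertices)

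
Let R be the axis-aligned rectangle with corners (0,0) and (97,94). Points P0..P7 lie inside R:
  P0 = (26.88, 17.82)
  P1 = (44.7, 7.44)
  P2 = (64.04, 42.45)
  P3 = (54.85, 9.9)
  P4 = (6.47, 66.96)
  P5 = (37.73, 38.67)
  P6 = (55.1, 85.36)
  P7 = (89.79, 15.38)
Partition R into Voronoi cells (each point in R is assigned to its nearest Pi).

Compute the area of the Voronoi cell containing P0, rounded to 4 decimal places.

1. box [0,97]×[0,94]: [(0, 0) (97, 0) (97, 94) (0, 94)]
2. ⊥bis P0·P1 via (35.79,12.63): [(0, 0) (28.4331, 0) (83.1873, 94) (0, 94)]  |A|=5246.1622
3. ⊥bis P0·P2 via (45.46,30.135): [(0, 0) (28.4331, 0) (45.7402, 29.7122) (3.1297, 94) (0, 94)]  |A|=2672.7965
4. ⊥bis P0·P3 via (40.865,13.86): [(0, 0) (28.4331, 0) (44.9881, 28.4209) (45.4694, 30.1208) (3.1297, 94) (0, 94)]  |A|=2672.4679
5. ⊥bis P0·P4 via (16.675,42.39): [(0, 35.4641) (0, 0) (28.4331, 0) (44.9881, 28.4209) (45.4694, 30.1208) (32.877, 49.1194)]  |A|=1639.9963
6. ⊥bis P0·P5 via (32.305,28.245): [(10.2507, 39.7217) (0, 35.4641) (0, 0) (28.4331, 0) (41.9592, 23.2211)]  |A|=1226.22
7. ⊥bis P0·P6 via (40.99,51.59): [(10.2507, 39.7217) (0, 35.4641) (0, 0) (28.4331, 0) (41.9592, 23.2211)]  |A|=1226.22
8. ⊥bis P0·P7 via (58.335,16.6): [(10.2507, 39.7217) (0, 35.4641) (0, 0) (28.4331, 0) (41.9592, 23.2211)]  |A|=1226.22
9. canonical 5-gon: [(10.2507, 39.7217) (0, 35.4641) (0, 0) (28.4331, 0) (41.9592, 23.2211)]
10. shoelace: 1226.22

Area of P0's cell: 1226.2200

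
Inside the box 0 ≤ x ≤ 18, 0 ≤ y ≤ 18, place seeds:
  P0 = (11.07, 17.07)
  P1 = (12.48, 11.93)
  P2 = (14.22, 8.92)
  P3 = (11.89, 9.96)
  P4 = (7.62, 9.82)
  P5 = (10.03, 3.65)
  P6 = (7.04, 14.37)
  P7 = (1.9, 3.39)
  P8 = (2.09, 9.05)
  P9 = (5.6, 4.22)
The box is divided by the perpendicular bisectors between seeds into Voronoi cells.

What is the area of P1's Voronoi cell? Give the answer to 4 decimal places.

1. box [0,18]×[0,18]: [(0, 0) (18, 0) (18, 18) (0, 18)]
2. ⊥bis P1·P0 via (11.775,14.5): [(0, 11.2699) (0, 0) (18, 0) (18, 16.2076)]  |A|=247.2978
3. ⊥bis P1·P2 via (13.35,10.425): [(0, 11.2699) (0, 2.7077) (18, 13.113) (18, 16.2076)]  |A|=104.9109
4. ⊥bis P1·P3 via (12.185,10.945): [(5.7936, 12.8592) (13.545, 10.5377) (18, 13.113) (18, 16.2076)]  |A|=34.0393
5. ⊥bis P1·P4 via (10.05,10.875): [(8.8273, 13.6914) (9.696, 11.6904) (13.545, 10.5377) (18, 13.113) (18, 16.2076)]  |A|=30.6428
6. ⊥bis P1·P5 via (11.255,7.79): [(8.8273, 13.6914) (9.696, 11.6904) (13.545, 10.5377) (18, 13.113) (18, 16.2076)]  |A|=30.6428
7. ⊥bis P1·P6 via (9.76,13.15): [(10.1678, 14.0591) (9.4055, 12.3596) (9.696, 11.6904) (13.545, 10.5377) (18, 13.113) (18, 16.2076)]  |A|=29.6438
8. ⊥bis P1·P7 via (7.19,7.66): [(10.1678, 14.0591) (9.4055, 12.3596) (9.696, 11.6904) (13.545, 10.5377) (18, 13.113) (18, 16.2076)]  |A|=29.6438
9. ⊥bis P1·P8 via (7.285,10.49): [(10.1678, 14.0591) (9.4055, 12.3596) (9.696, 11.6904) (13.545, 10.5377) (18, 13.113) (18, 16.2076)]  |A|=29.6438
10. ⊥bis P1·P9 via (9.04,8.075): [(10.1678, 14.0591) (9.4055, 12.3596) (9.696, 11.6904) (13.545, 10.5377) (18, 13.113) (18, 16.2076)]  |A|=29.6438
11. canonical 6-gon: [(10.1678, 14.0591) (9.4055, 12.3596) (9.696, 11.6904) (13.545, 10.5377) (18, 13.113) (18, 16.2076)]
12. shoelace: 29.6438

Area of P1's cell: 29.6438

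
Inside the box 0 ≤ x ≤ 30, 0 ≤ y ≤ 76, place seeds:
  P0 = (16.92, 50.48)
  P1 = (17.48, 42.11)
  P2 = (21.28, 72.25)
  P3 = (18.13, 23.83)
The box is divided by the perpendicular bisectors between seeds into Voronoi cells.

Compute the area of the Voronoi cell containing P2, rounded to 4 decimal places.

1. box [0,30]×[0,76]: [(0, 0) (30, 0) (30, 76) (0, 76)]
2. ⊥bis P2·P0 via (19.1,61.365): [(0, 65.1903) (30, 59.182) (30, 76) (0, 76)]  |A|=414.4161
3. ⊥bis P2·P1 via (19.38,57.18): [(0, 65.1903) (30, 59.182) (30, 76) (0, 76)]  |A|=414.4161
4. ⊥bis P2·P3 via (19.705,48.04): [(0, 65.1903) (30, 59.182) (30, 76) (0, 76)]  |A|=414.4161
5. canonical 4-gon: [(0, 65.1903) (30, 59.182) (30, 76) (0, 76)]
6. shoelace: 414.4161

Area of P2's cell: 414.4161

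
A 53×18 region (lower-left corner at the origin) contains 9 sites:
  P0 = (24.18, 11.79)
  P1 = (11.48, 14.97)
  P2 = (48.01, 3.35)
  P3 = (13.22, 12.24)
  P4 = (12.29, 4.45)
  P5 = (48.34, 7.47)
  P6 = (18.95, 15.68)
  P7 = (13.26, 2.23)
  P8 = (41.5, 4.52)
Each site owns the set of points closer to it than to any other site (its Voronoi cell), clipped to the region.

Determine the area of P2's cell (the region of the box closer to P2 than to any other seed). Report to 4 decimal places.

Area of P2's cell: 45.2620

1. box [0,53]×[0,18]: [(0, 0) (53, 0) (53, 18) (0, 18)]
2. ⊥bis P2·P0 via (36.095,7.57): [(33.4139, 0) (53, 0) (53, 18) (39.789, 18)]  |A|=295.1735
3. ⊥bis P2·P1 via (29.745,9.16): [(33.4139, 0) (53, 0) (53, 18) (39.789, 18)]  |A|=295.1735
4. ⊥bis P2·P3 via (30.615,7.795): [(33.4139, 0) (53, 0) (53, 18) (39.789, 18)]  |A|=295.1735
5. ⊥bis P2·P4 via (30.15,3.9): [(33.4139, 0) (53, 0) (53, 18) (39.789, 18)]  |A|=295.1735
6. ⊥bis P2·P5 via (48.175,5.41): [(35.6843, 6.4105) (33.4139, 0) (53, 0) (53, 5.0235)]  |A|=106.271
7. ⊥bis P2·P6 via (33.48,9.515): [(35.6843, 6.4105) (33.4139, 0) (53, 0) (53, 5.0235)]  |A|=106.271
8. ⊥bis P2·P7 via (30.635,2.79): [(35.6843, 6.4105) (33.4139, 0) (53, 0) (53, 5.0235)]  |A|=106.271
9. ⊥bis P2·P8 via (44.755,3.935): [(45.0649, 5.6591) (44.0478, 0) (53, 0) (53, 5.0235)]  |A|=45.262
10. canonical 4-gon: [(45.0649, 5.6591) (44.0478, 0) (53, 0) (53, 5.0235)]
11. shoelace: 45.262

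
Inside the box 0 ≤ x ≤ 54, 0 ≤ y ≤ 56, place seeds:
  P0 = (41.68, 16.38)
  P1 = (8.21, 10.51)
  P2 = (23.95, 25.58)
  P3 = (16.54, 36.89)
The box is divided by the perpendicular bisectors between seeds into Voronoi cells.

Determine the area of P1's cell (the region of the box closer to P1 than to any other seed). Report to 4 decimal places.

Area of P1's cell: 521.7535

1. box [0,54]×[0,56]: [(0, 0) (54, 0) (54, 56) (0, 56)]
2. ⊥bis P1·P0 via (24.945,13.445): [(0, 0) (27.303, 0) (17.4817, 56) (0, 56)]  |A|=1253.9705
3. ⊥bis P1·P2 via (16.08,18.045): [(0, 34.8399) (0, 0) (27.303, 0) (25.9454, 7.741)]  |A|=557.6437
4. ⊥bis P1·P3 via (12.375,23.7): [(9.925, 24.4736) (0, 27.6076) (0, 0) (27.303, 0) (25.9454, 7.741)]  |A|=521.7535
5. canonical 5-gon: [(9.925, 24.4736) (0, 27.6076) (0, 0) (27.303, 0) (25.9454, 7.741)]
6. shoelace: 521.7535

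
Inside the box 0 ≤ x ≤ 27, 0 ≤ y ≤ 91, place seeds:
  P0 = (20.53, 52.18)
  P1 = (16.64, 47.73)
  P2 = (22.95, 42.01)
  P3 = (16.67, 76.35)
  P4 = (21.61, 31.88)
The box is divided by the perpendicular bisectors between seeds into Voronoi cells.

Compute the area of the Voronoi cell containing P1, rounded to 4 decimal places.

Area of P1's cell: 387.8649

1. box [0,27]×[0,91]: [(0, 0) (27, 0) (27, 91) (0, 91)]
2. ⊥bis P1·P0 via (18.585,49.955): [(0, 66.2012) (0, 0) (27, 0) (27, 42.599)]  |A|=1468.8024
3. ⊥bis P1·P2 via (19.795,44.87): [(21.8317, 47.1168) (0, 66.2012) (0, 23.0332)]  |A|=471.2165
4. ⊥bis P1·P3 via (16.655,62.04): [(21.8317, 47.1168) (4.746, 62.0525) (0, 62.0575) (0, 23.0332)]  |A|=461.3834
5. ⊥bis P1·P4 via (19.125,39.805): [(13.6463, 38.0871) (21.8317, 47.1168) (4.746, 62.0525) (0, 62.0575) (0, 33.8081)]  |A|=387.8649
6. canonical 5-gon: [(13.6463, 38.0871) (21.8317, 47.1168) (4.746, 62.0525) (0, 62.0575) (0, 33.8081)]
7. shoelace: 387.8649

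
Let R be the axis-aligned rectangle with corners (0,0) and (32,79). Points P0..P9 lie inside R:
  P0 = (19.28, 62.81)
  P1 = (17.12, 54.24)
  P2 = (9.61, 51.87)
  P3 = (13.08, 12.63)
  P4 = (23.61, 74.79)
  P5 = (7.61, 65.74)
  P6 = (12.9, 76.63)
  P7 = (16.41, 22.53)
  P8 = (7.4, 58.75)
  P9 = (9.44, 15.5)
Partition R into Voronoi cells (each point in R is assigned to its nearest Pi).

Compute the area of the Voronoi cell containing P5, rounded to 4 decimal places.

Area of P5's cell: 145.5608

1. box [0,32]×[0,79]: [(0, 0) (32, 0) (32, 79) (0, 79)]
2. ⊥bis P5·P0 via (13.445,64.275): [(0, 10.7244) (17.142, 79) (0, 79)]  |A|=585.1906
3. ⊥bis P5·P1 via (12.365,59.99): [(0, 49.7647) (12.3703, 59.9943) (17.142, 79) (0, 79)]  |A|=343.7218
4. ⊥bis P5·P2 via (8.61,58.805): [(0, 57.5635) (11.4224, 59.2105) (12.3703, 59.9943) (17.142, 79) (0, 79)]  |A|=299.1812
5. ⊥bis P5·P3 via (10.345,39.185): [(0, 57.5635) (11.4224, 59.2105) (12.3703, 59.9943) (17.142, 79) (0, 79)]  |A|=299.1812
6. ⊥bis P5·P4 via (15.61,70.265): [(0, 57.5635) (11.4224, 59.2105) (12.3703, 59.9943) (15.1521, 71.0745) (10.6693, 79) (0, 79)]  |A|=273.5312
7. ⊥bis P5·P6 via (10.255,71.185): [(0, 76.1665) (0, 57.5635) (11.4224, 59.2105) (12.3703, 59.9943) (14.6445, 69.0527)]  |A|=193.1755
8. ⊥bis P5·P7 via (12.01,44.135): [(0, 76.1665) (0, 57.5635) (11.4224, 59.2105) (12.3703, 59.9943) (14.6445, 69.0527)]  |A|=193.1755
9. ⊥bis P5·P8 via (7.505,62.245): [(0, 76.1665) (0, 62.4705) (12.8947, 62.0831) (14.6445, 69.0527)]  |A|=145.5608
10. ⊥bis P5·P9 via (8.525,40.62): [(0, 76.1665) (0, 62.4705) (12.8947, 62.0831) (14.6445, 69.0527)]  |A|=145.5608
11. canonical 4-gon: [(0, 76.1665) (0, 62.4705) (12.8947, 62.0831) (14.6445, 69.0527)]
12. shoelace: 145.5608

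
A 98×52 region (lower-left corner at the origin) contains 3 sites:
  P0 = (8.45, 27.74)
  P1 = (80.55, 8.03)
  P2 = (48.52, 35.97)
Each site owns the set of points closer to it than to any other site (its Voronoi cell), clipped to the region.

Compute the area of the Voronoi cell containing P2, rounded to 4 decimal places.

1. box [0,98]×[0,52]: [(0, 0) (98, 0) (98, 52) (0, 52)]
2. ⊥bis P2·P0 via (28.485,31.855): [(35.0277, 0) (98, 0) (98, 52) (24.3474, 52)]  |A|=3552.2468
3. ⊥bis P2·P1 via (64.535,22): [(35.0277, 0) (45.3442, 0) (90.7042, 52) (24.3474, 52)]  |A|=1993.5067
4. canonical 4-gon: [(35.0277, 0) (45.3442, 0) (90.7042, 52) (24.3474, 52)]
5. shoelace: 1993.5067

Area of P2's cell: 1993.5067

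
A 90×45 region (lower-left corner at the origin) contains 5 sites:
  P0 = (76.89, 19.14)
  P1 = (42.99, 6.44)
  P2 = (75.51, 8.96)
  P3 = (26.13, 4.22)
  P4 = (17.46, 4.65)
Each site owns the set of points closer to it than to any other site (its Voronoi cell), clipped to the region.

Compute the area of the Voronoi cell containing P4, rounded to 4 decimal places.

1. box [0,90]×[0,45]: [(0, 0) (90, 0) (90, 45) (0, 45)]
2. ⊥bis P4·P0 via (47.175,11.895): [(0, 0) (50.0752, 0) (39.1035, 45) (0, 45)]  |A|=2006.5198
3. ⊥bis P4·P1 via (30.225,5.545): [(0, 0) (30.6138, 0) (27.4587, 45) (0, 45)]  |A|=1306.6301
4. ⊥bis P4·P2 via (46.485,6.805): [(0, 0) (30.6138, 0) (27.4587, 45) (0, 45)]  |A|=1306.6301
5. ⊥bis P4·P3 via (21.795,4.435): [(0, 0) (21.575, 0) (23.8069, 45) (0, 45)]  |A|=1021.0931
6. canonical 4-gon: [(0, 0) (21.575, 0) (23.8069, 45) (0, 45)]
7. shoelace: 1021.0931

Area of P4's cell: 1021.0931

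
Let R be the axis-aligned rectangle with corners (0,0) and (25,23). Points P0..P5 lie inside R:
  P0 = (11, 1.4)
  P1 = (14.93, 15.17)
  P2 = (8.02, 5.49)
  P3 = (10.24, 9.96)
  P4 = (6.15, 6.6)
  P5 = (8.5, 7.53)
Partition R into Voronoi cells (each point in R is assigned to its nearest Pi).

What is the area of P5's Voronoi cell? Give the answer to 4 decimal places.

1. box [0,25]×[0,23]: [(0, 0) (25, 0) (25, 23) (0, 23)]
2. ⊥bis P5·P0 via (9.75,4.465): [(0, 0.4887) (25, 10.6844) (25, 23) (0, 23)]  |A|=435.3367
3. ⊥bis P5·P1 via (11.715,11.35): [(0, 21.2096) (0, 0.4887) (16.584, 7.2521)]  |A|=171.8184
4. ⊥bis P5·P2 via (8.26,6.51): [(0, 21.2096) (0, 8.4535) (12.3847, 5.5395) (16.584, 7.2521)]  |A|=122.4973
5. ⊥bis P5·P3 via (9.37,8.745): [(0, 15.4544) (0, 8.4535) (12.3847, 5.5395) (13.3161, 5.9194)]  |A|=50.3217
6. ⊥bis P5·P4 via (7.325,7.065): [(5.5886, 11.4527) (7.4712, 6.6956) (12.3847, 5.5395) (13.3161, 5.9194)]  |A|=14.6434
7. canonical 4-gon: [(5.5886, 11.4527) (7.4712, 6.6956) (12.3847, 5.5395) (13.3161, 5.9194)]
8. shoelace: 14.6434

Area of P5's cell: 14.6434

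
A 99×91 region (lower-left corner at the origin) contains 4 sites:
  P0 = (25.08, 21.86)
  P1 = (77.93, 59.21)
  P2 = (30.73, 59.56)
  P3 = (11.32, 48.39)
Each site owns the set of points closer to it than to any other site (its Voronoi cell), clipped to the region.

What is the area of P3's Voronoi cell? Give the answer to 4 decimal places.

Area of P3's cell: 931.1988

1. box [0,99]×[0,91]: [(0, 0) (99, 0) (99, 91) (0, 91)]
2. ⊥bis P3·P0 via (18.2,35.125): [(0, 25.6854) (99, 77.0326) (99, 91) (0, 91)]  |A|=3924.4591
3. ⊥bis P3·P1 via (44.625,53.8): [(0, 25.6854) (45.3695, 49.2167) (38.5823, 91) (0, 91)]  |A|=2287.6933
4. ⊥bis P3·P2 via (21.025,53.975): [(0, 90.5099) (0, 25.6854) (28.7298, 40.5864)]  |A|=931.1988
5. canonical 3-gon: [(0, 90.5099) (0, 25.6854) (28.7298, 40.5864)]
6. shoelace: 931.1988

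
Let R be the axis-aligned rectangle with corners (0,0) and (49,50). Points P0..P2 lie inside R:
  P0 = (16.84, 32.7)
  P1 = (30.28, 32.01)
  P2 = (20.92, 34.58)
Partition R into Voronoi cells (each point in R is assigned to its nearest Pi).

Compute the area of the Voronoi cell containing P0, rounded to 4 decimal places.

1. box [0,49]×[0,50]: [(0, 0) (49, 0) (49, 50) (0, 50)]
2. ⊥bis P0·P1 via (23.56,32.355): [(0, 0) (21.8989, 0) (24.4659, 50) (0, 50)]  |A|=1159.12
3. ⊥bis P0·P2 via (18.88,33.64): [(0, 0) (21.8989, 0) (23.1502, 24.3728) (11.3416, 50) (0, 50)]  |A|=990.95
4. canonical 5-gon: [(0, 0) (21.8989, 0) (23.1502, 24.3728) (11.3416, 50) (0, 50)]
5. shoelace: 990.95

Area of P0's cell: 990.9500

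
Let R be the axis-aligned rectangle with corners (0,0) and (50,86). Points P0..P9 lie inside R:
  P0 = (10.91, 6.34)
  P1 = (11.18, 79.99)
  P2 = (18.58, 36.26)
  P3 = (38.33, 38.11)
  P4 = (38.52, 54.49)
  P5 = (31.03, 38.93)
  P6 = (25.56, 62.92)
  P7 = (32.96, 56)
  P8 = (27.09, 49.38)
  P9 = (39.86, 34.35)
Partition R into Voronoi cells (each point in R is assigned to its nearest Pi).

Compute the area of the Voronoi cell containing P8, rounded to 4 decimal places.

Area of P8's cell: 219.7951

1. box [0,50]×[0,86]: [(0, 0) (50, 0) (50, 86) (0, 86)]
2. ⊥bis P8·P0 via (19,27.86): [(0, 35.0027) (50, 16.2062) (50, 86) (0, 86)]  |A|=3019.7788
3. ⊥bis P8·P1 via (19.135,64.685): [(0, 54.7393) (0, 35.0027) (50, 16.2062) (50, 80.7275)]  |A|=2106.4498
4. ⊥bis P8·P2 via (22.835,42.82): [(2.4753, 56.0259) (50, 25.2) (50, 80.7275)]  |A|=1319.4644
5. ⊥bis P8·P3 via (32.71,43.745): [(2.4753, 56.0259) (28.2566, 39.3034) (50, 60.989) (50, 80.7275)]  |A|=930.377
6. ⊥bis P8·P4 via (32.805,51.935): [(25.6021, 68.0464) (2.4753, 56.0259) (28.2566, 39.3034) (35.3081, 46.3362)]  |A|=458.9949
7. ⊥bis P8·P5 via (29.06,44.155): [(35.2413, 46.4855) (25.6021, 68.0464) (2.4753, 56.0259) (23.8217, 42.18)]  |A|=432.2615
8. ⊥bis P8·P6 via (26.325,56.15): [(35.2413, 46.4855) (30.6996, 56.6443) (5.8508, 53.8364) (23.8217, 42.18)]  |A|=237.8364
9. ⊥bis P8·P7 via (30.025,52.69): [(35.2413, 46.4855) (34.0716, 49.1018) (26.1458, 56.1297) (5.8508, 53.8364) (23.8217, 42.18)]  |A|=219.7951
10. ⊥bis P8·P9 via (33.475,41.865): [(35.2413, 46.4855) (34.0716, 49.1018) (26.1458, 56.1297) (5.8508, 53.8364) (23.8217, 42.18)]  |A|=219.7951
11. canonical 5-gon: [(35.2413, 46.4855) (34.0716, 49.1018) (26.1458, 56.1297) (5.8508, 53.8364) (23.8217, 42.18)]
12. shoelace: 219.7951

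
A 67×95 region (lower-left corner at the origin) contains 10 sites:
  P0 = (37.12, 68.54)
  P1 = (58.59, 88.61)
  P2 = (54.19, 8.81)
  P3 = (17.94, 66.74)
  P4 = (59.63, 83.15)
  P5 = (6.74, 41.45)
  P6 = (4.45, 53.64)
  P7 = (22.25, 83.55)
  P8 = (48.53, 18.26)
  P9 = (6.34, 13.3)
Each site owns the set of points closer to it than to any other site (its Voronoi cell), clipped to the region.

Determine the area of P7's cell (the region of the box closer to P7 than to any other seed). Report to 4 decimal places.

Area of P7's cell: 685.7770

1. box [0,67]×[0,95]: [(0, 0) (67, 0) (67, 95) (0, 95)]
2. ⊥bis P7·P0 via (29.685,76.045): [(0, 46.6369) (48.8185, 95) (0, 95)]  |A|=1180.5066
3. ⊥bis P7·P1 via (40.42,86.08): [(0, 46.6369) (40.3466, 86.6072) (39.178, 95) (0, 95)]  |A|=1140.0511
4. ⊥bis P7·P2 via (38.22,46.18): [(0, 46.6369) (40.3466, 86.6072) (39.178, 95) (0, 95)]  |A|=1140.0511
5. ⊥bis P7·P3 via (20.095,75.145): [(0, 80.2973) (26.9916, 73.3767) (40.3466, 86.6072) (39.178, 95) (0, 95)]  |A|=685.777
6. ⊥bis P7·P4 via (40.94,83.35): [(0, 80.2973) (26.9916, 73.3767) (40.3466, 86.6072) (39.178, 95) (0, 95)]  |A|=685.777
7. ⊥bis P7·P5 via (14.495,62.5): [(0, 80.2973) (26.9916, 73.3767) (40.3466, 86.6072) (39.178, 95) (0, 95)]  |A|=685.777
8. ⊥bis P7·P6 via (13.35,68.595): [(0, 80.2973) (26.9916, 73.3767) (40.3466, 86.6072) (39.178, 95) (0, 95)]  |A|=685.777
9. ⊥bis P7·P8 via (35.39,50.905): [(0, 80.2973) (26.9916, 73.3767) (40.3466, 86.6072) (39.178, 95) (0, 95)]  |A|=685.777
10. ⊥bis P7·P9 via (14.295,48.425): [(0, 80.2973) (26.9916, 73.3767) (40.3466, 86.6072) (39.178, 95) (0, 95)]  |A|=685.777
11. canonical 5-gon: [(0, 80.2973) (26.9916, 73.3767) (40.3466, 86.6072) (39.178, 95) (0, 95)]
12. shoelace: 685.777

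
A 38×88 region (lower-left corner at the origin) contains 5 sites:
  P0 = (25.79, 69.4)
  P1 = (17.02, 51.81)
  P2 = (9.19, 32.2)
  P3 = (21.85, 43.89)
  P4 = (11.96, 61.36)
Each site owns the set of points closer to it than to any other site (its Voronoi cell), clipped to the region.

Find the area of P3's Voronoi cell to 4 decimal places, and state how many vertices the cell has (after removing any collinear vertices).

1. box [0,38]×[0,88]: [(0, 0) (38, 0) (38, 88) (0, 88)]
2. ⊥bis P3·P0 via (23.82,56.645): [(0, 60.324) (0, 0) (38, 0) (38, 54.4549)]  |A|=2180.7989
3. ⊥bis P3·P1 via (19.435,47.85): [(31.8284, 55.4081) (0, 35.9976) (0, 0) (38, 0) (38, 54.4549)]  |A|=1793.6637
4. ⊥bis P3·P2 via (15.52,38.045): [(31.8284, 55.4081) (11.1383, 42.7903) (38, 13.6997) (38, 54.4549)]  |A|=596.1741
5. ⊥bis P3·P4 via (16.905,52.625): [(31.8284, 55.4081) (11.1383, 42.7903) (38, 13.6997) (38, 54.4549)]  |A|=596.1741
6. canonical 4-gon: [(31.8284, 55.4081) (11.1383, 42.7903) (38, 13.6997) (38, 54.4549)]
7. shoelace: 596.1741

Area of P3's cell: 596.1741 (4 vertices)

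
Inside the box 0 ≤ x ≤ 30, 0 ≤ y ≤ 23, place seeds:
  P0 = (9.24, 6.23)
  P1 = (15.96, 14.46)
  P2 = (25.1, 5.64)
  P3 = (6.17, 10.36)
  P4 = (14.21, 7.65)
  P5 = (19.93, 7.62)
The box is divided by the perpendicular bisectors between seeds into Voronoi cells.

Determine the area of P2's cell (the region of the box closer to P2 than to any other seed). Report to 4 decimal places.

1. box [0,30]×[0,23]: [(0, 0) (30, 0) (30, 23) (0, 23)]
2. ⊥bis P2·P0 via (17.17,5.935): [(16.9492, 0) (30, 0) (30, 23) (17.8048, 23)]  |A|=290.3285
3. ⊥bis P2·P1 via (20.53,10.05): [(17.1945, 6.5935) (16.9492, 0) (30, 0) (30, 19.8636)]  |A|=170.2066
4. ⊥bis P2·P3 via (15.635,8): [(17.1945, 6.5935) (16.9492, 0) (30, 0) (30, 19.8636)]  |A|=170.2066
5. ⊥bis P2·P4 via (19.655,6.645): [(20.2252, 9.7341) (18.4285, 0) (30, 0) (30, 19.8636)]  |A|=153.4007
6. ⊥bis P2·P5 via (22.515,6.63): [(25.9928, 15.711) (19.9759, 0) (30, 0) (30, 19.8636)]  |A|=118.5431
7. canonical 4-gon: [(25.9928, 15.711) (19.9759, 0) (30, 0) (30, 19.8636)]
8. shoelace: 118.5431

Area of P2's cell: 118.5431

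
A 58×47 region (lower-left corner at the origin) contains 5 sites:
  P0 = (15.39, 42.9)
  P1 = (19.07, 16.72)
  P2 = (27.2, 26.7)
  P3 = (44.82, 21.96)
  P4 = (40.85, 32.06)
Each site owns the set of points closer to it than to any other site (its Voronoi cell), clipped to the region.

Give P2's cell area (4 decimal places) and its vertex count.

Area of P2's cell: 293.6275 (4 vertices)

1. box [0,58]×[0,47]: [(0, 0) (58, 0) (58, 47) (0, 47)]
2. ⊥bis P2·P0 via (21.295,34.8): [(0, 19.2757) (0, 0) (58, 0) (58, 47) (38.03, 47)]  |A|=2198.8225
3. ⊥bis P2·P1 via (23.135,21.71): [(13.7861, 29.3259) (49.7852, 0) (58, 0) (58, 47) (38.03, 47)]  |A|=1335.957
4. ⊥bis P2·P3 via (36.01,24.33): [(13.7861, 29.3259) (33.1176, 13.5779) (42.1085, 47) (38.03, 47)]  |A|=429.8861
5. ⊥bis P2·P4 via (34.025,29.38): [(29.5372, 40.8087) (13.7861, 29.3259) (33.1176, 13.5779) (36.0092, 24.327)]  |A|=293.6275
6. canonical 4-gon: [(29.5372, 40.8087) (13.7861, 29.3259) (33.1176, 13.5779) (36.0092, 24.327)]
7. shoelace: 293.6275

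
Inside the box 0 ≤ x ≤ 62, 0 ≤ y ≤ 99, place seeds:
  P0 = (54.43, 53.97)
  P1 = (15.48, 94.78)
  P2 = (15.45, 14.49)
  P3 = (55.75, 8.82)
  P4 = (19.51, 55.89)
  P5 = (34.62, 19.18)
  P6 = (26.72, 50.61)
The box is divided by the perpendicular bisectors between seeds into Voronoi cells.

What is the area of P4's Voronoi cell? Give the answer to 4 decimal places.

1. box [0,62]×[0,99]: [(0, 0) (62, 0) (62, 99) (0, 99)]
2. ⊥bis P4·P0 via (36.97,54.93): [(0, 0) (33.9498, 0) (39.3931, 99) (0, 99)]  |A|=3630.4729
3. ⊥bis P4·P1 via (17.495,75.335): [(0, 73.5221) (0, 0) (33.9498, 0) (38.21, 77.4816)]  |A|=2719.8795
4. ⊥bis P4·P2 via (17.48,35.19): [(0, 73.5221) (0, 36.9042) (35.7859, 33.3948) (38.21, 77.4816)]  |A|=1492.6805
5. ⊥bis P4·P3 via (37.63,32.355): [(0, 73.5221) (0, 36.9042) (35.7859, 33.3948) (38.21, 77.4816)]  |A|=1492.6805
6. ⊥bis P4·P5 via (27.065,37.535): [(0, 73.5221) (0, 36.9042) (20.6197, 34.8821) (36.2208, 41.3036) (38.21, 77.4816)]  |A|=1432.384
7. ⊥bis P4·P6 via (23.115,53.25): [(0, 73.5221) (0, 36.9042) (10.398, 35.8845) (37.9948, 73.5688) (38.21, 77.4816)]  |A|=979.9621
8. canonical 5-gon: [(0, 73.5221) (0, 36.9042) (10.398, 35.8845) (37.9948, 73.5688) (38.21, 77.4816)]
9. shoelace: 979.9621

Area of P4's cell: 979.9621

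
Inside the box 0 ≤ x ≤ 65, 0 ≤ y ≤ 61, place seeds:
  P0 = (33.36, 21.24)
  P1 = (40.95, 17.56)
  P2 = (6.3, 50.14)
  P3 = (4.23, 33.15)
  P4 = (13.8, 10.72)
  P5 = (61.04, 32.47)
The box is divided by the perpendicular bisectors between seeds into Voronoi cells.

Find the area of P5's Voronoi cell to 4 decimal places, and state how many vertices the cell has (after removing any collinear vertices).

Area of P5's cell: 964.0506 (5 vertices)

1. box [0,65]×[0,61]: [(0, 0) (65, 0) (65, 61) (0, 61)]
2. ⊥bis P5·P0 via (47.2,26.855): [(58.0953, 0) (65, 0) (65, 61) (33.3471, 61)]  |A|=1176.0072
3. ⊥bis P5·P1 via (50.995,25.015): [(44.2705, 34.0757) (65, 6.1444) (65, 61) (33.3471, 61)]  |A|=994.6804
4. ⊥bis P5·P2 via (33.67,41.305): [(37.0674, 51.83) (44.2705, 34.0757) (65, 6.1444) (65, 61) (40.0275, 61)]  |A|=964.0506
5. ⊥bis P5·P3 via (32.635,32.81): [(37.0674, 51.83) (44.2705, 34.0757) (65, 6.1444) (65, 61) (40.0275, 61)]  |A|=964.0506
6. ⊥bis P5·P4 via (37.42,21.595): [(37.0674, 51.83) (44.2705, 34.0757) (65, 6.1444) (65, 61) (40.0275, 61)]  |A|=964.0506
7. canonical 5-gon: [(37.0674, 51.83) (44.2705, 34.0757) (65, 6.1444) (65, 61) (40.0275, 61)]
8. shoelace: 964.0506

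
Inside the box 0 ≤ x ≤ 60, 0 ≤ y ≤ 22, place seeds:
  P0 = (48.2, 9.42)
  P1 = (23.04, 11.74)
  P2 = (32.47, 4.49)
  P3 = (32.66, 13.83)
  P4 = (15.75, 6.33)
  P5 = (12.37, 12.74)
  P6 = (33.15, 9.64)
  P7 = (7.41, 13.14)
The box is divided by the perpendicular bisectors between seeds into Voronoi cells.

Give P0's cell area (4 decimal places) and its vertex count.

1. box [0,60]×[0,22]: [(0, 0) (60, 0) (60, 22) (0, 22)]
2. ⊥bis P0·P1 via (35.62,10.58): [(34.6444, 0) (60, 0) (60, 22) (36.673, 22)]  |A|=535.508
3. ⊥bis P0·P2 via (40.335,6.955): [(36.4336, 19.4031) (42.5148, 0) (60, 0) (60, 22) (36.673, 22)]  |A|=459.153
4. ⊥bis P0·P3 via (40.43,11.625): [(39.6893, 9.0151) (42.5148, 0) (60, 0) (60, 22) (43.3743, 22)]  |A|=410.1744
5. ⊥bis P0·P4 via (31.975,7.875): [(39.6893, 9.0151) (42.5148, 0) (60, 0) (60, 22) (43.3743, 22)]  |A|=410.1744
6. ⊥bis P0·P5 via (30.285,11.08): [(39.6893, 9.0151) (42.5148, 0) (60, 0) (60, 22) (43.3743, 22)]  |A|=410.1744
7. ⊥bis P0·P6 via (40.675,9.53): [(40.7206, 12.649) (40.6239, 6.0333) (42.5148, 0) (60, 0) (60, 22) (43.3743, 22)]  |A|=406.9389
8. ⊥bis P0·P7 via (27.805,11.28): [(40.7206, 12.649) (40.6239, 6.0333) (42.5148, 0) (60, 0) (60, 22) (43.3743, 22)]  |A|=406.9389
9. canonical 6-gon: [(40.7206, 12.649) (40.6239, 6.0333) (42.5148, 0) (60, 0) (60, 22) (43.3743, 22)]
10. shoelace: 406.9389

Area of P0's cell: 406.9389 (6 vertices)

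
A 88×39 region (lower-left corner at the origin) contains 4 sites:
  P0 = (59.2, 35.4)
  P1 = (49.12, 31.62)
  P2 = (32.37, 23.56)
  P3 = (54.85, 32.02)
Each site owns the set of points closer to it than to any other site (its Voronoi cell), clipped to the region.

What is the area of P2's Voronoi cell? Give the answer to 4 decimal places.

Area of P2's cell: 1740.8765

1. box [0,88]×[0,39]: [(0, 0) (88, 0) (88, 39) (0, 39)]
2. ⊥bis P2·P0 via (45.785,29.48): [(0, 0) (58.7944, 0) (41.5839, 39) (0, 39)]  |A|=1957.3766
3. ⊥bis P2·P1 via (40.745,27.59): [(0, 0) (54.0211, 0) (35.2546, 39) (0, 39)]  |A|=1740.8765
4. ⊥bis P2·P3 via (43.61,27.79): [(0, 0) (54.0211, 0) (35.2546, 39) (0, 39)]  |A|=1740.8765
5. canonical 4-gon: [(0, 0) (54.0211, 0) (35.2546, 39) (0, 39)]
6. shoelace: 1740.8765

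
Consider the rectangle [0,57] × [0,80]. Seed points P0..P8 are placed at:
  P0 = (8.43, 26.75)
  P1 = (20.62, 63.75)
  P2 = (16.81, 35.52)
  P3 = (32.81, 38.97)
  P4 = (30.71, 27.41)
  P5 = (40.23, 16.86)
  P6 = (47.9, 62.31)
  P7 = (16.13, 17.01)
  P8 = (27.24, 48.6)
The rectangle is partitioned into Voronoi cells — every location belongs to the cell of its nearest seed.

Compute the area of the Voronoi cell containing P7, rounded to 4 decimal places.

1. box [0,57]×[0,80]: [(0, 0) (57, 0) (57, 80) (0, 80)]
2. ⊥bis P7·P0 via (12.28,21.88): [(0, 12.172) (0, 0) (57, 0) (57, 57.2336)]  |A|=1978.0592
3. ⊥bis P7·P1 via (18.375,40.38): [(33.8062, 38.8976) (0, 12.172) (0, 0) (57, 0) (57, 36.6696)]  |A|=1739.58
4. ⊥bis P7·P2 via (16.47,26.265): [(17.7665, 26.2174) (0, 12.172) (0, 0) (57, 0) (57, 24.7761)]  |A|=1341.3476
5. ⊥bis P7·P3 via (24.47,27.99): [(27.2631, 25.8685) (17.7665, 26.2174) (0, 12.172) (0, 0) (57, 0) (57, 3.2814)]  |A|=1021.7553
6. ⊥bis P7·P4 via (23.42,22.21): [(20.6367, 26.1119) (17.7665, 26.2174) (0, 12.172) (0, 0) (39.2625, 0)]  |A|=659.2986
7. ⊥bis P7·P5 via (28.18,16.935): [(28.1714, 15.5489) (20.6367, 26.1119) (17.7665, 26.2174) (0, 12.172) (0, 0) (28.0746, 0)]  |A|=572.3184
8. ⊥bis P7·P6 via (32.015,39.66): [(28.1714, 15.5489) (20.6367, 26.1119) (17.7665, 26.2174) (0, 12.172) (0, 0) (28.0746, 0)]  |A|=572.3184
9. ⊥bis P7·P8 via (21.685,32.805): [(28.1714, 15.5489) (20.6367, 26.1119) (17.7665, 26.2174) (0, 12.172) (0, 0) (28.0746, 0)]  |A|=572.3184
10. canonical 6-gon: [(28.1714, 15.5489) (20.6367, 26.1119) (17.7665, 26.2174) (0, 12.172) (0, 0) (28.0746, 0)]
11. shoelace: 572.3184

Area of P7's cell: 572.3184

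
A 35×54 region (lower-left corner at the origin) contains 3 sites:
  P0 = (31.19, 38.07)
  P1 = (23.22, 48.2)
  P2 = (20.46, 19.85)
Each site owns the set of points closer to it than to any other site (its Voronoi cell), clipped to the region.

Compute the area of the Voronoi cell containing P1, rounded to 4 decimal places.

Area of P1's cell: 529.9217

1. box [0,35]×[0,54]: [(0, 0) (35, 0) (35, 54) (0, 54)]
2. ⊥bis P1·P0 via (27.205,43.135): [(0, 21.7309) (35, 49.2679) (35, 54) (0, 54)]  |A|=647.5218
3. ⊥bis P1·P2 via (21.84,34.025): [(0, 36.1512) (16.3103, 34.5633) (35, 49.2679) (35, 54) (0, 54)]  |A|=529.9217
4. canonical 5-gon: [(0, 36.1512) (16.3103, 34.5633) (35, 49.2679) (35, 54) (0, 54)]
5. shoelace: 529.9217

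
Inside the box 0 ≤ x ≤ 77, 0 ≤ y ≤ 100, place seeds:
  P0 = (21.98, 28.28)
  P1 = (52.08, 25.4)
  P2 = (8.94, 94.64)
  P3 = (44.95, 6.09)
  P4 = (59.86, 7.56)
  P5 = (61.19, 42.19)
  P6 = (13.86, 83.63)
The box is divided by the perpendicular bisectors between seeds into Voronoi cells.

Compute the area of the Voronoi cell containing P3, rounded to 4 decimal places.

1. box [0,77]×[0,100]: [(0, 0) (77, 0) (77, 100) (0, 100)]
2. ⊥bis P3·P0 via (33.465,17.185): [(16.8636, 0) (77, 0) (77, 62.2503)]  |A|=1871.7557
3. ⊥bis P3·P1 via (48.515,15.745): [(36.3966, 20.2196) (16.8636, 0) (77, 0) (77, 5.2272)]  |A|=714.0893
4. ⊥bis P3·P2 via (26.945,50.365): [(36.3966, 20.2196) (16.8636, 0) (77, 0) (77, 5.2272)]  |A|=714.0893
5. ⊥bis P3·P4 via (52.405,6.825): [(51.6393, 14.5914) (36.3966, 20.2196) (16.8636, 0) (53.0779, 0)]  |A|=473.2777
6. ⊥bis P3·P5 via (53.07,24.14): [(51.6393, 14.5914) (36.3966, 20.2196) (16.8636, 0) (53.0779, 0)]  |A|=473.2777
7. ⊥bis P3·P6 via (29.405,44.86): [(51.6393, 14.5914) (36.3966, 20.2196) (16.8636, 0) (53.0779, 0)]  |A|=473.2777
8. canonical 4-gon: [(51.6393, 14.5914) (36.3966, 20.2196) (16.8636, 0) (53.0779, 0)]
9. shoelace: 473.2777

Area of P3's cell: 473.2777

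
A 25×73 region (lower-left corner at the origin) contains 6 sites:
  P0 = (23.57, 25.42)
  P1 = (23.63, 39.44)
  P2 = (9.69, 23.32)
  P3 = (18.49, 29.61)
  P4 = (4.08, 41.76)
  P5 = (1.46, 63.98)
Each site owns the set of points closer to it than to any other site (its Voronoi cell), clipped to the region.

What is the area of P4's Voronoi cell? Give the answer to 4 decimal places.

1. box [0,25]×[0,73]: [(0, 0) (25, 0) (25, 73) (0, 73)]
2. ⊥bis P4·P0 via (13.825,33.59): [(0, 17.0998) (25, 46.9193) (25, 73) (0, 73)]  |A|=1024.7608
3. ⊥bis P4·P1 via (13.855,40.6): [(0, 17.0998) (12.8909, 32.4758) (17.6999, 73) (0, 73)]  |A|=718.9389
4. ⊥bis P4·P2 via (6.885,32.54): [(0, 30.4454) (13.1238, 34.438) (17.6999, 73) (0, 73)]  |A|=620.5101
5. ⊥bis P4·P3 via (11.285,35.685): [(0, 30.4454) (9.2364, 33.2554) (13.5972, 38.4272) (17.6999, 73) (0, 73)]  |A|=613.0363
6. ⊥bis P4·P5 via (2.77,52.87): [(0, 52.5434) (0, 30.4454) (9.2364, 33.2554) (13.5972, 38.4272) (15.4891, 54.3697)]  |A|=289.7324
7. canonical 5-gon: [(0, 52.5434) (0, 30.4454) (9.2364, 33.2554) (13.5972, 38.4272) (15.4891, 54.3697)]
8. shoelace: 289.7324

Area of P4's cell: 289.7324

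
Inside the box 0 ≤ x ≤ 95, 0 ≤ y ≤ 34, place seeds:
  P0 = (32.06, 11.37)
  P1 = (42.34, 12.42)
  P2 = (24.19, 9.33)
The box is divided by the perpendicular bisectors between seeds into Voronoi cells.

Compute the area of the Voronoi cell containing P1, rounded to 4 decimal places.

1. box [0,95]×[0,34]: [(0, 0) (95, 0) (95, 34) (0, 34)]
2. ⊥bis P1·P0 via (37.2,11.895): [(38.415, 0) (95, 0) (95, 34) (34.9422, 34)]  |A|=1982.9285
3. ⊥bis P1·P2 via (33.265,10.875): [(38.415, 0) (95, 0) (95, 34) (34.9422, 34)]  |A|=1982.9285
4. canonical 4-gon: [(38.415, 0) (95, 0) (95, 34) (34.9422, 34)]
5. shoelace: 1982.9285

Area of P1's cell: 1982.9285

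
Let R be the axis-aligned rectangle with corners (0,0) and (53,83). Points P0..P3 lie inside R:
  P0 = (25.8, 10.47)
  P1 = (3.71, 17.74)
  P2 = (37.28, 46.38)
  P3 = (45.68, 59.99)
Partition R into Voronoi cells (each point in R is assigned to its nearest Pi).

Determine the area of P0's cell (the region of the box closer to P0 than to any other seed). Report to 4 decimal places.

Area of P0's cell: 1033.5729

1. box [0,53]×[0,83]: [(0, 0) (53, 0) (53, 83) (0, 83)]
2. ⊥bis P0·P1 via (14.755,14.105): [(10.1129, 0) (53, 0) (53, 83) (37.4289, 83)]  |A|=2426.0137
3. ⊥bis P0·P2 via (31.54,28.425): [(20.6171, 31.9169) (10.1129, 0) (53, 0) (53, 21.5645)]  |A|=1033.5729
4. ⊥bis P0·P3 via (35.74,35.23): [(20.6171, 31.9169) (10.1129, 0) (53, 0) (53, 21.5645)]  |A|=1033.5729
5. canonical 4-gon: [(20.6171, 31.9169) (10.1129, 0) (53, 0) (53, 21.5645)]
6. shoelace: 1033.5729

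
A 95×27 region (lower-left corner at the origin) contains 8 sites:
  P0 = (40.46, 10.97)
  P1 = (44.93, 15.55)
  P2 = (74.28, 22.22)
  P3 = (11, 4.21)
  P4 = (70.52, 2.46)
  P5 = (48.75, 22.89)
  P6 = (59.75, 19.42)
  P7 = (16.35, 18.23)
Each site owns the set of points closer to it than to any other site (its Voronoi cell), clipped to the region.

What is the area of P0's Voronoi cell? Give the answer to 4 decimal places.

Area of P0's cell: 378.7397

1. box [0,95]×[0,27]: [(0, 0) (95, 0) (95, 27) (0, 27)]
2. ⊥bis P0·P1 via (42.695,13.26): [(0, 0) (56.2813, 0) (28.6169, 27) (0, 27)]  |A|=1146.1255
3. ⊥bis P0·P2 via (57.37,16.595): [(0, 0) (56.2813, 0) (28.6169, 27) (0, 27)]  |A|=1146.1255
4. ⊥bis P0·P3 via (25.73,7.59): [(27.4716, 0) (56.2813, 0) (28.6169, 27) (21.2761, 27)]  |A|=488.0311
5. ⊥bis P0·P4 via (55.49,6.715): [(27.4716, 0) (53.589, 0) (54.1718, 2.0588) (28.6169, 27) (21.2761, 27)]  |A|=485.2596
6. ⊥bis P0·P5 via (44.605,16.93): [(27.4716, 0) (53.589, 0) (54.1718, 2.0588) (28.6169, 27) (21.2761, 27)]  |A|=485.2596
7. ⊥bis P0·P6 via (50.105,15.195): [(27.4716, 0) (53.589, 0) (54.1718, 2.0588) (28.6169, 27) (21.2761, 27)]  |A|=485.2596
8. ⊥bis P0·P7 via (28.405,14.6): [(25.974, 6.5267) (27.4716, 0) (53.589, 0) (54.1718, 2.0588) (31.3389, 24.3433)]  |A|=378.7397
9. canonical 5-gon: [(25.974, 6.5267) (27.4716, 0) (53.589, 0) (54.1718, 2.0588) (31.3389, 24.3433)]
10. shoelace: 378.7397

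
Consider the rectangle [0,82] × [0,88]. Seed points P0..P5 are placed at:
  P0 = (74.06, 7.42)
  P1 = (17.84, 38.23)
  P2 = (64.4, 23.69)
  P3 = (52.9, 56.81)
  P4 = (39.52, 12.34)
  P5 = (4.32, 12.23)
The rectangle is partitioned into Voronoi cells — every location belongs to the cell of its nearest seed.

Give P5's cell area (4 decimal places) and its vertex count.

1. box [0,82]×[0,88]: [(0, 0) (82, 0) (82, 88) (0, 88)]
2. ⊥bis P5·P0 via (39.19,9.825): [(0, 0) (38.5124, 0) (44.5818, 88) (0, 88)]  |A|=3656.1418
3. ⊥bis P5·P1 via (11.08,25.23): [(0, 30.9916) (0, 0) (38.5124, 0) (39.2425, 10.5855)]  |A|=811.93
4. ⊥bis P5·P2 via (34.36,17.96): [(35.3839, 12.592) (0, 30.9916) (0, 0) (37.7858, 0)]  |A|=786.2008
5. ⊥bis P5·P3 via (28.61,34.52): [(35.3839, 12.592) (0, 30.9916) (0, 0) (37.7858, 0)]  |A|=786.2008
6. ⊥bis P5·P4 via (21.92,12.285): [(21.8971, 19.6051) (0, 30.9916) (0, 0) (21.9584, 0)]  |A|=554.5616
7. canonical 4-gon: [(21.8971, 19.6051) (0, 30.9916) (0, 0) (21.9584, 0)]
8. shoelace: 554.5616

Area of P5's cell: 554.5616 (4 vertices)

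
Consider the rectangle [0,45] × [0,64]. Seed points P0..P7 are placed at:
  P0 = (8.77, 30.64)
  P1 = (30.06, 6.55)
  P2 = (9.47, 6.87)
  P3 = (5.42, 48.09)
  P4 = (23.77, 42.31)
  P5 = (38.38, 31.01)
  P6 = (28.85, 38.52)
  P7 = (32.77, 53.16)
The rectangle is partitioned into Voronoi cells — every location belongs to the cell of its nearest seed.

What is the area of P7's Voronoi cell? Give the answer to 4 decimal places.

Area of P7's cell: 451.3807

1. box [0,45]×[0,64]: [(0, 0) (45, 0) (45, 64) (0, 64)]
2. ⊥bis P7·P0 via (20.77,41.9): [(45, 16.0776) (45, 64) (0.0328, 64)]  |A|=1077.4668
3. ⊥bis P7·P1 via (31.415,29.855): [(32.1102, 29.8146) (45, 29.0651) (45, 64) (0.0328, 64)]  |A|=993.7632
4. ⊥bis P7·P2 via (21.12,30.015): [(32.1102, 29.8146) (45, 29.0651) (45, 64) (0.0328, 64)]  |A|=993.7632
5. ⊥bis P7·P3 via (19.095,50.625): [(20.6982, 41.9765) (32.1102, 29.8146) (45, 29.0651) (45, 64) (16.6156, 64)]  |A|=811.1579
6. ⊥bis P7·P4 via (28.27,47.735): [(18.0609, 56.2034) (45, 33.8576) (45, 64) (16.6156, 64)]  |A|=516.656
7. ⊥bis P7·P5 via (35.575,42.085): [(18.0609, 56.2034) (35.1969, 41.9892) (45, 44.4721) (45, 64) (16.6156, 64)]  |A|=464.6281
8. ⊥bis P7·P6 via (30.81,45.84): [(18.0609, 56.2034) (30.4328, 45.941) (40.3331, 43.2901) (45, 44.4721) (45, 64) (16.6156, 64)]  |A|=451.3807
9. canonical 6-gon: [(18.0609, 56.2034) (30.4328, 45.941) (40.3331, 43.2901) (45, 44.4721) (45, 64) (16.6156, 64)]
10. shoelace: 451.3807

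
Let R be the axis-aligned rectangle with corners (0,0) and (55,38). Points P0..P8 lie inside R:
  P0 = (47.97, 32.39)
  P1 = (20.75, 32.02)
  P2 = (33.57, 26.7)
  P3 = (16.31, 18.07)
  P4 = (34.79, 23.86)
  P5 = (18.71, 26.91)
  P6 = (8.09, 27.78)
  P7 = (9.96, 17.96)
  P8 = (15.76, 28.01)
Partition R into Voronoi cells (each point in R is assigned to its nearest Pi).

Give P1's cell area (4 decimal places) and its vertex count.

1. box [0,55]×[0,38]: [(0, 0) (55, 0) (55, 38) (0, 38)]
2. ⊥bis P1·P0 via (34.36,32.205): [(0, 0) (34.7978, 0) (34.2812, 38) (0, 38)]  |A|=1312.5008
3. ⊥bis P1·P2 via (27.16,29.36): [(0, 0) (14.9763, 0) (30.7454, 38) (0, 38)]  |A|=868.712
4. ⊥bis P1·P3 via (18.53,25.045): [(0, 30.9427) (24.5714, 23.1221) (30.7454, 38) (0, 38)]  |A|=315.4167
5. ⊥bis P1·P4 via (27.77,27.94): [(0, 30.9427) (24.5714, 23.1221) (30.7454, 38) (0, 38)]  |A|=315.4167
6. ⊥bis P1·P5 via (19.73,29.465): [(0, 37.3416) (26.1414, 26.9055) (30.7454, 38) (0, 38)]  |A|=179.1595
7. ⊥bis P1·P6 via (14.42,29.9): [(13.7686, 31.8449) (26.1414, 26.9055) (30.7454, 38) (11.7072, 38)]  |A|=138.5969
8. ⊥bis P1·P7 via (15.355,24.99): [(13.7686, 31.8449) (26.1414, 26.9055) (30.7454, 38) (11.7072, 38)]  |A|=138.5969
9. ⊥bis P1·P8 via (18.255,30.015): [(18.209, 30.0722) (26.1414, 26.9055) (30.7454, 38) (11.8382, 38)]  |A|=126.2392
10. canonical 4-gon: [(18.209, 30.0722) (26.1414, 26.9055) (30.7454, 38) (11.8382, 38)]
11. shoelace: 126.2392

Area of P1's cell: 126.2392 (4 vertices)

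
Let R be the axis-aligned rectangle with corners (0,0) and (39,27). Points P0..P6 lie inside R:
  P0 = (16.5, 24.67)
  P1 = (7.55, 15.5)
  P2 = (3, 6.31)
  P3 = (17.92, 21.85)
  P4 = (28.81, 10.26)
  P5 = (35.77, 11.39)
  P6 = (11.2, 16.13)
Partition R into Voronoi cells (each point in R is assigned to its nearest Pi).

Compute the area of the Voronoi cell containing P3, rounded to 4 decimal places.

Area of P3's cell: 139.2843

1. box [0,39]×[0,27]: [(0, 0) (39, 0) (39, 27) (0, 27)]
2. ⊥bis P3·P0 via (17.21,23.26): [(0, 14.594) (0, 0) (39, 0) (39, 27) (24.6373, 27)]  |A|=900.1743
3. ⊥bis P3·P1 via (12.735,18.675): [(11.6437, 20.4571) (24.1705, 0) (39, 0) (39, 27) (24.6373, 27)]  |A|=567.9806
4. ⊥bis P3·P2 via (10.46,14.08): [(11.6437, 20.4571) (22.8086, 2.224) (25.1251, 0) (39, 0) (39, 27) (24.6373, 27)]  |A|=566.9191
5. ⊥bis P3·P4 via (23.365,16.055): [(11.6437, 20.4571) (17.6357, 10.6718) (35.0135, 27) (24.6373, 27)]  |A|=167.8886
6. ⊥bis P3·P5 via (26.845,16.62): [(11.6437, 20.4571) (17.6357, 10.6718) (30.372, 22.6388) (32.9276, 27) (24.6373, 27)]  |A|=163.3401
7. ⊥bis P3·P6 via (14.56,18.99): [(12.8109, 21.0449) (19.8608, 12.7625) (30.372, 22.6388) (32.9276, 27) (24.6373, 27)]  |A|=139.2843
8. canonical 5-gon: [(12.8109, 21.0449) (19.8608, 12.7625) (30.372, 22.6388) (32.9276, 27) (24.6373, 27)]
9. shoelace: 139.2843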